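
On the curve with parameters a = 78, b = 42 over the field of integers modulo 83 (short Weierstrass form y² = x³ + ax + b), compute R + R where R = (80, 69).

tangent at (80, 69): λ = (3·80² + 78)/(2·69) ≡ 22/55. 55⁻¹ ≡ 80 (mod 83) since 55·80 = 4400 ≡ 1, so λ ≡ 22·80 ≡ 17.
  x = λ² - 80 - 80 = 289 - 160 ≡ 46; y = λ·(80 - 46) - 69 ≡ 11. → (46, 11)

(46, 11)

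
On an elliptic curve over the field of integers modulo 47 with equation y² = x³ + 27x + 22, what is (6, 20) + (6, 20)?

(6, 27)

tangent at (6, 20): λ = (3·6² + 27)/(2·20) ≡ 41/40. 40⁻¹ ≡ 20 (mod 47), so λ ≡ 41·20 ≡ 21.
  x = λ² - 6 - 6 = 441 - 12 ≡ 6; y = λ·(6 - 6) - 20 ≡ 27. → (6, 27)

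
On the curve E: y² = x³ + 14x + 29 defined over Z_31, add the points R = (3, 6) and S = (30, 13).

(3, 25)

(3, 6) + (30, 13). λ = (13 - 6)/(30 - 3) ≡ 7/27 mod 31. 27⁻¹ ≡ 23 (mod 31), so λ ≡ 6.
  x = λ² - 3 - 30 = 36 - 33 ≡ 3; y = λ·(3 - 3) - 6 ≡ 25. → (3, 25)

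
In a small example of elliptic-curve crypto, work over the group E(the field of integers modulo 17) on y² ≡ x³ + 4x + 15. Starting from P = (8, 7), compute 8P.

(8, 7)

Double-and-add on 8 = (1000)₂. Start with P = (8, 7) for the leading 1-bit.
double: tangent at (8, 7): λ = (3·8² + 4)/(2·7) ≡ 9/14. 14⁻¹ ≡ 11 (mod 17) since 14·11 = 154 ≡ 1, so λ ≡ 9·11 ≡ 14.
  x = λ² - 8 - 8 = 196 - 16 ≡ 10; y = λ·(8 - 10) - 7 ≡ 16. → (10, 16)
double: tangent at (10, 16): λ = (3·10² + 4)/(2·16) ≡ 15/15. 15⁻¹ ≡ 8 (mod 17) since 15·8 = 120 ≡ 1, so λ ≡ 15·8 ≡ 1.
  x = λ² - 10 - 10 = 1 - 20 ≡ 15; y = λ·(10 - 15) - 16 ≡ 13. → (15, 13)
double: tangent at (15, 13): λ = (3·15² + 4)/(2·13) ≡ 16/9. 9⁻¹ ≡ 2 (mod 17) since 9·2 = 18 ≡ 1, so λ ≡ 16·2 ≡ 15.
  x = λ² - 15 - 15 = 225 - 30 ≡ 8; y = λ·(15 - 8) - 13 ≡ 7. → (8, 7)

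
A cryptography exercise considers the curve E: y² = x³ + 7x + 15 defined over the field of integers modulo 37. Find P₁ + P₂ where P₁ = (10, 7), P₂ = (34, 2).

(10, 7) + (34, 2). λ = (2 - 7)/(34 - 10) ≡ 32/24 mod 37. 24⁻¹ ≡ 17 (mod 37), so λ ≡ 26.
  x = λ² - 10 - 34 = 676 - 44 ≡ 3; y = λ·(10 - 3) - 7 ≡ 27. → (3, 27)

(3, 27)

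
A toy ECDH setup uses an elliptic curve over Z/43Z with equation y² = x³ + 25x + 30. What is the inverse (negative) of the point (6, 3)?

-(6, 3) = (6, -3 mod 43) = (6, 40).

(6, 40)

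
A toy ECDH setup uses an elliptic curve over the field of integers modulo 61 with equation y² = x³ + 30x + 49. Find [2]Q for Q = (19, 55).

tangent at (19, 55): λ = (3·19² + 30)/(2·55) ≡ 15/49. 49⁻¹ ≡ 5 (mod 61) since 49·5 = 245 ≡ 1, so λ ≡ 15·5 ≡ 14.
  x = λ² - 19 - 19 = 196 - 38 ≡ 36; y = λ·(19 - 36) - 55 ≡ 12. → (36, 12)

(36, 12)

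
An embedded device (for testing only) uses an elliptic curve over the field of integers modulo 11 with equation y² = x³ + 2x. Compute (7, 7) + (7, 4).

O

The two points share x = 7 and their y-coordinates satisfy 7 + 4 ≡ 0 (mod 11), so they are inverses. Their sum is O.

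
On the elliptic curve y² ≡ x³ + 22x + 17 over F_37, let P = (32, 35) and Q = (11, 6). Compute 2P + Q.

First 2P:
Repeated addition: build up to 2P.
2P: tangent at (32, 35): λ = (3·32² + 22)/(2·35) ≡ 23/33. 33⁻¹ ≡ 9 (mod 37) since 33·9 = 297 ≡ 1, so λ ≡ 23·9 ≡ 22.
  x = λ² - 32 - 32 = 484 - 64 ≡ 13; y = λ·(32 - 13) - 35 ≡ 13. → (13, 13)
2P = (13, 13).
Finally 2P + Q:
(13, 13) + (11, 6). λ = (6 - 13)/(11 - 13) ≡ 30/35 mod 37. 35⁻¹ ≡ 18 (mod 37), so λ ≡ 22.
  x = λ² - 13 - 11 = 484 - 24 ≡ 16; y = λ·(13 - 16) - 13 ≡ 32. → (16, 32)

(16, 32)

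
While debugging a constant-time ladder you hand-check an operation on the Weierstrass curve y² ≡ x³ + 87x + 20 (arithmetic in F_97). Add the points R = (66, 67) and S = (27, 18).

(83, 36)

(66, 67) + (27, 18). λ = (18 - 67)/(27 - 66) ≡ 48/58 mod 97. 58⁻¹ ≡ 92 (mod 97) since 58·92 = 5336 ≡ 1, so λ ≡ 51.
  x = λ² - 66 - 27 = 2601 - 93 ≡ 83; y = λ·(66 - 83) - 67 ≡ 36. → (83, 36)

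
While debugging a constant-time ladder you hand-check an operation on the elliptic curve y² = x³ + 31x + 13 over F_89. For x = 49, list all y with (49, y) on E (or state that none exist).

x³ + 31x + 13 = 119181 ≡ 10 (mod 89).
Square roots of 10 mod 89: 30 and 59 (since 30² = 900 ≡ 10).

30, 59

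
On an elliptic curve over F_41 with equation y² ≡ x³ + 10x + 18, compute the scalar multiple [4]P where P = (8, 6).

(12, 29)

Repeated addition: build up to 4P.
2P: tangent at (8, 6): λ = (3·8² + 10)/(2·6) ≡ 38/12. 12⁻¹ ≡ 24 (mod 41) since 12·24 = 288 ≡ 1, so λ ≡ 38·24 ≡ 10.
  x = λ² - 8 - 8 = 100 - 16 ≡ 2; y = λ·(8 - 2) - 6 ≡ 13. → (2, 13)
3P: (2, 13) + (8, 6). λ = (6 - 13)/(8 - 2) ≡ 34/6 mod 41. 6⁻¹ ≡ 7 (mod 41) since 6·7 = 42 ≡ 1, so λ ≡ 33.
  x = λ² - 2 - 8 = 1089 - 10 ≡ 13; y = λ·(2 - 13) - 13 ≡ 34. → (13, 34)
4P: (13, 34) + (8, 6). λ = (6 - 34)/(8 - 13) ≡ 13/36 mod 41. 36⁻¹ ≡ 8 (mod 41), so λ ≡ 22.
  x = λ² - 13 - 8 = 484 - 21 ≡ 12; y = λ·(13 - 12) - 34 ≡ 29. → (12, 29)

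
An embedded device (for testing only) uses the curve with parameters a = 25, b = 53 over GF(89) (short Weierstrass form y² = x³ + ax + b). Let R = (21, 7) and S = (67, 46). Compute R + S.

(54, 25)

(21, 7) + (67, 46). λ = (46 - 7)/(67 - 21) ≡ 39/46 mod 89. 46⁻¹ ≡ 60 (mod 89) since 46·60 = 2760 ≡ 1, so λ ≡ 26.
  x = λ² - 21 - 67 = 676 - 88 ≡ 54; y = λ·(21 - 54) - 7 ≡ 25. → (54, 25)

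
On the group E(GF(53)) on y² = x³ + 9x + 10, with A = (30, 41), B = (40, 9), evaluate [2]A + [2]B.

(16, 40)

First 2A:
Repeated addition: build up to 2A.
2A: tangent at (30, 41): λ = (3·30² + 9)/(2·41) ≡ 6/29. 29⁻¹ ≡ 11 (mod 53) since 29·11 = 319 ≡ 1, so λ ≡ 6·11 ≡ 13.
  x = λ² - 30 - 30 = 169 - 60 ≡ 3; y = λ·(30 - 3) - 41 ≡ 45. → (3, 45)
2A = (3, 45).
Next 2B:
Repeated addition: build up to 2B.
2B: tangent at (40, 9): λ = (3·40² + 9)/(2·9) ≡ 39/18. 18⁻¹ ≡ 3 (mod 53), so λ ≡ 39·3 ≡ 11.
  x = λ² - 40 - 40 = 121 - 80 ≡ 41; y = λ·(40 - 41) - 9 ≡ 33. → (41, 33)
2B = (41, 33).
Finally 2A + 2B:
(3, 45) + (41, 33). λ = (33 - 45)/(41 - 3) ≡ 41/38 mod 53. 38⁻¹ ≡ 7 (mod 53) since 38·7 = 266 ≡ 1, so λ ≡ 22.
  x = λ² - 3 - 41 = 484 - 44 ≡ 16; y = λ·(3 - 16) - 45 ≡ 40. → (16, 40)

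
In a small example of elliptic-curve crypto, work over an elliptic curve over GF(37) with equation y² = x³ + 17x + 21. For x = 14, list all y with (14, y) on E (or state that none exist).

x³ + 17x + 21 = 3003 ≡ 6 (mod 37).
6 is a non-residue mod 37; no y exists.

none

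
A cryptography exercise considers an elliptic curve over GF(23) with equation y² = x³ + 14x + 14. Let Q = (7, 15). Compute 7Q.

(19, 20)

Repeated addition: build up to 7Q.
2Q: tangent at (7, 15): λ = (3·7² + 14)/(2·15) ≡ 0/7. 7⁻¹ ≡ 10 (mod 23), so λ ≡ 0·10 ≡ 0.
  x = λ² - 7 - 7 = 0 - 14 ≡ 9; y = λ·(7 - 9) - 15 ≡ 8. → (9, 8)
3Q: (9, 8) + (7, 15). λ = (15 - 8)/(7 - 9) ≡ 7/21 mod 23. 21⁻¹ ≡ 11 (mod 23), so λ ≡ 8.
  x = λ² - 9 - 7 = 64 - 16 ≡ 2; y = λ·(9 - 2) - 8 ≡ 2. → (2, 2)
4Q: (2, 2) + (7, 15). λ = (15 - 2)/(7 - 2) ≡ 13/5 mod 23. 5⁻¹ ≡ 14 (mod 23) since 5·14 = 70 ≡ 1, so λ ≡ 21.
  x = λ² - 2 - 7 = 441 - 9 ≡ 18; y = λ·(2 - 18) - 2 ≡ 7. → (18, 7)
5Q: (18, 7) + (7, 15). λ = (15 - 7)/(7 - 18) ≡ 8/12 mod 23. 12⁻¹ ≡ 2 (mod 23), so λ ≡ 16.
  x = λ² - 18 - 7 = 256 - 25 ≡ 1; y = λ·(18 - 1) - 7 ≡ 12. → (1, 12)
6Q: (1, 12) + (7, 15). λ = (15 - 12)/(7 - 1) ≡ 3/6 mod 23. 6⁻¹ ≡ 4 (mod 23), so λ ≡ 12.
  x = λ² - 1 - 7 = 144 - 8 ≡ 21; y = λ·(1 - 21) - 12 ≡ 1. → (21, 1)
7Q: (21, 1) + (7, 15). λ = (15 - 1)/(7 - 21) ≡ 14/9 mod 23. 9⁻¹ ≡ 18 (mod 23), so λ ≡ 22.
  x = λ² - 21 - 7 = 484 - 28 ≡ 19; y = λ·(21 - 19) - 1 ≡ 20. → (19, 20)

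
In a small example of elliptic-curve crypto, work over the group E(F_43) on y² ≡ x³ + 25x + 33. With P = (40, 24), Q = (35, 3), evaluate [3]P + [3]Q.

First 3P:
Repeated addition: build up to 3P.
2P: tangent at (40, 24): λ = (3·40² + 25)/(2·24) ≡ 9/5. 5⁻¹ ≡ 26 (mod 43) since 5·26 = 130 ≡ 1, so λ ≡ 9·26 ≡ 19.
  x = λ² - 40 - 40 = 361 - 80 ≡ 23; y = λ·(40 - 23) - 24 ≡ 41. → (23, 41)
3P: (23, 41) + (40, 24). λ = (24 - 41)/(40 - 23) ≡ 26/17 mod 43. 17⁻¹ ≡ 38 (mod 43) since 17·38 = 646 ≡ 1, so λ ≡ 42.
  x = λ² - 23 - 40 = 1764 - 63 ≡ 24; y = λ·(23 - 24) - 41 ≡ 3. → (24, 3)
3P = (24, 3).
Next 3Q:
Repeated addition: build up to 3Q.
2Q: tangent at (35, 3): λ = (3·35² + 25)/(2·3) ≡ 2/6. 6⁻¹ ≡ 36 (mod 43) since 6·36 = 216 ≡ 1, so λ ≡ 2·36 ≡ 29.
  x = λ² - 35 - 35 = 841 - 70 ≡ 40; y = λ·(35 - 40) - 3 ≡ 24. → (40, 24)
3Q: (40, 24) + (35, 3). λ = (3 - 24)/(35 - 40) ≡ 22/38 mod 43. 38⁻¹ ≡ 17 (mod 43), so λ ≡ 30.
  x = λ² - 40 - 35 = 900 - 75 ≡ 8; y = λ·(40 - 8) - 24 ≡ 33. → (8, 33)
3Q = (8, 33).
Finally 3P + 3Q:
(24, 3) + (8, 33). λ = (33 - 3)/(8 - 24) ≡ 30/27 mod 43. 27⁻¹ ≡ 8 (mod 43) since 27·8 = 216 ≡ 1, so λ ≡ 25.
  x = λ² - 24 - 8 = 625 - 32 ≡ 34; y = λ·(24 - 34) - 3 ≡ 5. → (34, 5)

(34, 5)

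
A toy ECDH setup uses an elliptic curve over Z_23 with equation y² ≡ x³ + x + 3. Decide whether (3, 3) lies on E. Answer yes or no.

y² = 3² ≡ 9; x³ + 1x + 3 = 33 ≡ 10 (mod 23). 9 ≠ 10.

no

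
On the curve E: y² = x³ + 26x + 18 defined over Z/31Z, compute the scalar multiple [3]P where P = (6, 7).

(24, 12)

Repeated addition: build up to 3P.
2P: tangent at (6, 7): λ = (3·6² + 26)/(2·7) ≡ 10/14. 14⁻¹ ≡ 20 (mod 31), so λ ≡ 10·20 ≡ 14.
  x = λ² - 6 - 6 = 196 - 12 ≡ 29; y = λ·(6 - 29) - 7 ≡ 12. → (29, 12)
3P: (29, 12) + (6, 7). λ = (7 - 12)/(6 - 29) ≡ 26/8 mod 31. 8⁻¹ ≡ 4 (mod 31), so λ ≡ 11.
  x = λ² - 29 - 6 = 121 - 35 ≡ 24; y = λ·(29 - 24) - 12 ≡ 12. → (24, 12)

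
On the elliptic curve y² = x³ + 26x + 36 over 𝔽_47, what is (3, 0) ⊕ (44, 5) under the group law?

(3, 0) + (44, 5). λ = (5 - 0)/(44 - 3) ≡ 5/41 mod 47. 41⁻¹ ≡ 39 (mod 47), so λ ≡ 7.
  x = λ² - 3 - 44 = 49 - 47 ≡ 2; y = λ·(3 - 2) - 0 ≡ 7. → (2, 7)

(2, 7)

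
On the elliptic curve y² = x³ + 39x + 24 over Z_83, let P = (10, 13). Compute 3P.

(27, 33)

Repeated addition: build up to 3P.
2P: tangent at (10, 13): λ = (3·10² + 39)/(2·13) ≡ 7/26. 26⁻¹ ≡ 16 (mod 83), so λ ≡ 7·16 ≡ 29.
  x = λ² - 10 - 10 = 841 - 20 ≡ 74; y = λ·(10 - 74) - 13 ≡ 40. → (74, 40)
3P: (74, 40) + (10, 13). λ = (13 - 40)/(10 - 74) ≡ 56/19 mod 83. 19⁻¹ ≡ 35 (mod 83) since 19·35 = 665 ≡ 1, so λ ≡ 51.
  x = λ² - 74 - 10 = 2601 - 84 ≡ 27; y = λ·(74 - 27) - 40 ≡ 33. → (27, 33)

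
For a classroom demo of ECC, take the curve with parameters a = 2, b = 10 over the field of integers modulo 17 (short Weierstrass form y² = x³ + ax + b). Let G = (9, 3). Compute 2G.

tangent at (9, 3): λ = (3·9² + 2)/(2·3) ≡ 7/6. 6⁻¹ ≡ 3 (mod 17), so λ ≡ 7·3 ≡ 4.
  x = λ² - 9 - 9 = 16 - 18 ≡ 15; y = λ·(9 - 15) - 3 ≡ 7. → (15, 7)

(15, 7)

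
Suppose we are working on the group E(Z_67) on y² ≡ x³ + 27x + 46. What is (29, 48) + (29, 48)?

tangent at (29, 48): λ = (3·29² + 27)/(2·48) ≡ 4/29. 29⁻¹ ≡ 37 (mod 67), so λ ≡ 4·37 ≡ 14.
  x = λ² - 29 - 29 = 196 - 58 ≡ 4; y = λ·(29 - 4) - 48 ≡ 34. → (4, 34)

(4, 34)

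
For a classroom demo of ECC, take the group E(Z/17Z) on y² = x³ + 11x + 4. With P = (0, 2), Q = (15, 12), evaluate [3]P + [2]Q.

(3, 9)

First 3P:
Repeated addition: build up to 3P.
2P: tangent at (0, 2): λ = (3·0² + 11)/(2·2) ≡ 11/4. 4⁻¹ ≡ 13 (mod 17) since 4·13 = 52 ≡ 1, so λ ≡ 11·13 ≡ 7.
  x = λ² - 0 - 0 = 49 - 0 ≡ 15; y = λ·(0 - 15) - 2 ≡ 12. → (15, 12)
3P: (15, 12) + (0, 2). λ = (2 - 12)/(0 - 15) ≡ 7/2 mod 17. 2⁻¹ ≡ 9 (mod 17), so λ ≡ 12.
  x = λ² - 15 - 0 = 144 - 15 ≡ 10; y = λ·(15 - 10) - 12 ≡ 14. → (10, 14)
3P = (10, 14).
Next 2Q:
Repeated addition: build up to 2Q.
2Q: tangent at (15, 12): λ = (3·15² + 11)/(2·12) ≡ 6/7. 7⁻¹ ≡ 5 (mod 17) since 7·5 = 35 ≡ 1, so λ ≡ 6·5 ≡ 13.
  x = λ² - 15 - 15 = 169 - 30 ≡ 3; y = λ·(15 - 3) - 12 ≡ 8. → (3, 8)
2Q = (3, 8).
Finally 3P + 2Q:
(10, 14) + (3, 8). λ = (8 - 14)/(3 - 10) ≡ 11/10 mod 17. 10⁻¹ ≡ 12 (mod 17) since 10·12 = 120 ≡ 1, so λ ≡ 13.
  x = λ² - 10 - 3 = 169 - 13 ≡ 3; y = λ·(10 - 3) - 14 ≡ 9. → (3, 9)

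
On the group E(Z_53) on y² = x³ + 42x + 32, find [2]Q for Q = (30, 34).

tangent at (30, 34): λ = (3·30² + 42)/(2·34) ≡ 39/15. 15⁻¹ ≡ 46 (mod 53) since 15·46 = 690 ≡ 1, so λ ≡ 39·46 ≡ 45.
  x = λ² - 30 - 30 = 2025 - 60 ≡ 4; y = λ·(30 - 4) - 34 ≡ 23. → (4, 23)

(4, 23)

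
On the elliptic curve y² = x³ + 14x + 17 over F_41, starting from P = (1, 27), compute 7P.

(31, 5)

Double-and-add on 7 = (111)₂. Start with P = (1, 27) for the leading 1-bit.
double: tangent at (1, 27): λ = (3·1² + 14)/(2·27) ≡ 17/13. 13⁻¹ ≡ 19 (mod 41) since 13·19 = 247 ≡ 1, so λ ≡ 17·19 ≡ 36.
  x = λ² - 1 - 1 = 1296 - 2 ≡ 23; y = λ·(1 - 23) - 27 ≡ 1. → (23, 1)
add P: (23, 1) + (1, 27). λ = (27 - 1)/(1 - 23) ≡ 26/19 mod 41. 19⁻¹ ≡ 13 (mod 41), so λ ≡ 10.
  x = λ² - 23 - 1 = 100 - 24 ≡ 35; y = λ·(23 - 35) - 1 ≡ 2. → (35, 2)
double: tangent at (35, 2): λ = (3·35² + 14)/(2·2) ≡ 40/4. 4⁻¹ ≡ 31 (mod 41), so λ ≡ 40·31 ≡ 10.
  x = λ² - 35 - 35 = 100 - 70 ≡ 30; y = λ·(35 - 30) - 2 ≡ 7. → (30, 7)
add P: (30, 7) + (1, 27). λ = (27 - 7)/(1 - 30) ≡ 20/12 mod 41. 12⁻¹ ≡ 24 (mod 41), so λ ≡ 29.
  x = λ² - 30 - 1 = 841 - 31 ≡ 31; y = λ·(30 - 31) - 7 ≡ 5. → (31, 5)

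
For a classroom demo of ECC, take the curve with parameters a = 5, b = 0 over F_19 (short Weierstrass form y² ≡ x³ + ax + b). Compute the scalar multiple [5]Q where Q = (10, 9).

(10, 9)

Repeated addition: build up to 5Q.
2Q: tangent at (10, 9): λ = (3·10² + 5)/(2·9) ≡ 1/18. 18⁻¹ ≡ 18 (mod 19), so λ ≡ 1·18 ≡ 18.
  x = λ² - 10 - 10 = 324 - 20 ≡ 0; y = λ·(10 - 0) - 9 ≡ 0. → (0, 0)
3Q: (0, 0) + (10, 9). λ = (9 - 0)/(10 - 0) ≡ 9/10 mod 19. 10⁻¹ ≡ 2 (mod 19), so λ ≡ 18.
  x = λ² - 0 - 10 = 324 - 10 ≡ 10; y = λ·(0 - 10) - 0 ≡ 10. → (10, 10)
4Q: (10, 10) + (10, 9): same x and y₁ ≡ -y₂, so the sum is the point at infinity.
5Q: the point at infinity + (10, 9) = (10, 9) (identity).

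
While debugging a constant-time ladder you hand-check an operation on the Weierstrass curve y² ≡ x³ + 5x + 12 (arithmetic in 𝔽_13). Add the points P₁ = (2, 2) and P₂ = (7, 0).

(0, 5)

(2, 2) + (7, 0). λ = (0 - 2)/(7 - 2) ≡ 11/5 mod 13. 5⁻¹ ≡ 8 (mod 13) since 5·8 = 40 ≡ 1, so λ ≡ 10.
  x = λ² - 2 - 7 = 100 - 9 ≡ 0; y = λ·(2 - 0) - 2 ≡ 5. → (0, 5)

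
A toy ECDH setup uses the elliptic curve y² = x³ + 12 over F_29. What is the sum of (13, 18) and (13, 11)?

O

The two points share x = 13 and their y-coordinates satisfy 18 + 11 ≡ 0 (mod 29), so they are inverses. Their sum is O.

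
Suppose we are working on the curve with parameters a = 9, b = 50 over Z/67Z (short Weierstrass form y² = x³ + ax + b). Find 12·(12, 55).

(55, 31)

Write P = (12, 55).
Repeated addition: build up to 12P.
2P: tangent at (12, 55): λ = (3·12² + 9)/(2·55) ≡ 39/43. 43⁻¹ ≡ 53 (mod 67) since 43·53 = 2279 ≡ 1, so λ ≡ 39·53 ≡ 57.
  x = λ² - 12 - 12 = 3249 - 24 ≡ 9; y = λ·(12 - 9) - 55 ≡ 49. → (9, 49)
3P: (9, 49) + (12, 55). λ = (55 - 49)/(12 - 9) ≡ 6/3 mod 67. 3⁻¹ ≡ 45 (mod 67), so λ ≡ 2.
  x = λ² - 9 - 12 = 4 - 21 ≡ 50; y = λ·(9 - 50) - 49 ≡ 3. → (50, 3)
4P: (50, 3) + (12, 55). λ = (55 - 3)/(12 - 50) ≡ 52/29 mod 67. 29⁻¹ ≡ 37 (mod 67) since 29·37 = 1073 ≡ 1, so λ ≡ 48.
  x = λ² - 50 - 12 = 2304 - 62 ≡ 31; y = λ·(50 - 31) - 3 ≡ 38. → (31, 38)
5P: (31, 38) + (12, 55). λ = (55 - 38)/(12 - 31) ≡ 17/48 mod 67. 48⁻¹ ≡ 7 (mod 67), so λ ≡ 52.
  x = λ² - 31 - 12 = 2704 - 43 ≡ 48; y = λ·(31 - 48) - 38 ≡ 16. → (48, 16)
6P: (48, 16) + (12, 55). λ = (55 - 16)/(12 - 48) ≡ 39/31 mod 67. 31⁻¹ ≡ 13 (mod 67) since 31·13 = 403 ≡ 1, so λ ≡ 38.
  x = λ² - 48 - 12 = 1444 - 60 ≡ 44; y = λ·(48 - 44) - 16 ≡ 2. → (44, 2)
7P: (44, 2) + (12, 55). λ = (55 - 2)/(12 - 44) ≡ 53/35 mod 67. 35⁻¹ ≡ 23 (mod 67) since 35·23 = 805 ≡ 1, so λ ≡ 13.
  x = λ² - 44 - 12 = 169 - 56 ≡ 46; y = λ·(44 - 46) - 2 ≡ 39. → (46, 39)
8P: (46, 39) + (12, 55). λ = (55 - 39)/(12 - 46) ≡ 16/33 mod 67. 33⁻¹ ≡ 65 (mod 67), so λ ≡ 35.
  x = λ² - 46 - 12 = 1225 - 58 ≡ 28; y = λ·(46 - 28) - 39 ≡ 55. → (28, 55)
9P: (28, 55) + (12, 55). λ = (55 - 55)/(12 - 28) ≡ 0/51 mod 67. 51⁻¹ ≡ 46 (mod 67) since 51·46 = 2346 ≡ 1, so λ ≡ 0.
  x = λ² - 28 - 12 = 0 - 40 ≡ 27; y = λ·(28 - 27) - 55 ≡ 12. → (27, 12)
10P: (27, 12) + (12, 55). λ = (55 - 12)/(12 - 27) ≡ 43/52 mod 67. 52⁻¹ ≡ 58 (mod 67), so λ ≡ 15.
  x = λ² - 27 - 12 = 225 - 39 ≡ 52; y = λ·(27 - 52) - 12 ≡ 15. → (52, 15)
11P: (52, 15) + (12, 55). λ = (55 - 15)/(12 - 52) ≡ 40/27 mod 67. 27⁻¹ ≡ 5 (mod 67) since 27·5 = 135 ≡ 1, so λ ≡ 66.
  x = λ² - 52 - 12 = 4356 - 64 ≡ 4; y = λ·(52 - 4) - 15 ≡ 4. → (4, 4)
12P: (4, 4) + (12, 55). λ = (55 - 4)/(12 - 4) ≡ 51/8 mod 67. 8⁻¹ ≡ 42 (mod 67), so λ ≡ 65.
  x = λ² - 4 - 12 = 4225 - 16 ≡ 55; y = λ·(4 - 55) - 4 ≡ 31. → (55, 31)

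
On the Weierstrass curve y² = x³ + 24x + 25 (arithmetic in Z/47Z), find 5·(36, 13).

(33, 0)

Write G = (36, 13).
Repeated addition: build up to 5G.
2G: tangent at (36, 13): λ = (3·36² + 24)/(2·13) ≡ 11/26. 26⁻¹ ≡ 38 (mod 47) since 26·38 = 988 ≡ 1, so λ ≡ 11·38 ≡ 42.
  x = λ² - 36 - 36 = 1764 - 72 ≡ 0; y = λ·(36 - 0) - 13 ≡ 42. → (0, 42)
3G: (0, 42) + (36, 13). λ = (13 - 42)/(36 - 0) ≡ 18/36 mod 47. 36⁻¹ ≡ 17 (mod 47) since 36·17 = 612 ≡ 1, so λ ≡ 24.
  x = λ² - 0 - 36 = 576 - 36 ≡ 23; y = λ·(0 - 23) - 42 ≡ 17. → (23, 17)
4G: (23, 17) + (36, 13). λ = (13 - 17)/(36 - 23) ≡ 43/13 mod 47. 13⁻¹ ≡ 29 (mod 47), so λ ≡ 25.
  x = λ² - 23 - 36 = 625 - 59 ≡ 2; y = λ·(23 - 2) - 17 ≡ 38. → (2, 38)
5G: (2, 38) + (36, 13). λ = (13 - 38)/(36 - 2) ≡ 22/34 mod 47. 34⁻¹ ≡ 18 (mod 47) since 34·18 = 612 ≡ 1, so λ ≡ 20.
  x = λ² - 2 - 36 = 400 - 38 ≡ 33; y = λ·(2 - 33) - 38 ≡ 0. → (33, 0)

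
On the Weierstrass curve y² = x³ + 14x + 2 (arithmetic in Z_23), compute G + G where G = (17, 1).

(7, 11)

tangent at (17, 1): λ = (3·17² + 14)/(2·1) ≡ 7/2. 2⁻¹ ≡ 12 (mod 23) since 2·12 = 24 ≡ 1, so λ ≡ 7·12 ≡ 15.
  x = λ² - 17 - 17 = 225 - 34 ≡ 7; y = λ·(17 - 7) - 1 ≡ 11. → (7, 11)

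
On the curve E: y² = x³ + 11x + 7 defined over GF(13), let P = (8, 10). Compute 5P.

(11, 4)

Double-and-add on 5 = (101)₂. Start with P = (8, 10) for the leading 1-bit.
double: tangent at (8, 10): λ = (3·8² + 11)/(2·10) ≡ 8/7. 7⁻¹ ≡ 2 (mod 13), so λ ≡ 8·2 ≡ 3.
  x = λ² - 8 - 8 = 9 - 16 ≡ 6; y = λ·(8 - 6) - 10 ≡ 9. → (6, 9)
double: tangent at (6, 9): λ = (3·6² + 11)/(2·9) ≡ 2/5. 5⁻¹ ≡ 8 (mod 13) since 5·8 = 40 ≡ 1, so λ ≡ 2·8 ≡ 3.
  x = λ² - 6 - 6 = 9 - 12 ≡ 10; y = λ·(6 - 10) - 9 ≡ 5. → (10, 5)
add P: (10, 5) + (8, 10). λ = (10 - 5)/(8 - 10) ≡ 5/11 mod 13. 11⁻¹ ≡ 6 (mod 13) since 11·6 = 66 ≡ 1, so λ ≡ 4.
  x = λ² - 10 - 8 = 16 - 18 ≡ 11; y = λ·(10 - 11) - 5 ≡ 4. → (11, 4)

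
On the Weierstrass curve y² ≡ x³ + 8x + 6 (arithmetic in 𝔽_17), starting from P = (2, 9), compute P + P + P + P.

(8, 15)

Double-and-add on 4 = (100)₂. Start with P = (2, 9) for the leading 1-bit.
double: tangent at (2, 9): λ = (3·2² + 8)/(2·9) ≡ 3/1. 1⁻¹ ≡ 1 (mod 17), so λ ≡ 3·1 ≡ 3.
  x = λ² - 2 - 2 = 9 - 4 ≡ 5; y = λ·(2 - 5) - 9 ≡ 16. → (5, 16)
double: tangent at (5, 16): λ = (3·5² + 8)/(2·16) ≡ 15/15. 15⁻¹ ≡ 8 (mod 17) since 15·8 = 120 ≡ 1, so λ ≡ 15·8 ≡ 1.
  x = λ² - 5 - 5 = 1 - 10 ≡ 8; y = λ·(5 - 8) - 16 ≡ 15. → (8, 15)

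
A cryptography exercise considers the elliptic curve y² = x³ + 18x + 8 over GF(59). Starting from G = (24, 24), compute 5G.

(8, 30)

Double-and-add on 5 = (101)₂. Start with G = (24, 24) for the leading 1-bit.
double: tangent at (24, 24): λ = (3·24² + 18)/(2·24) ≡ 35/48. 48⁻¹ ≡ 16 (mod 59), so λ ≡ 35·16 ≡ 29.
  x = λ² - 24 - 24 = 841 - 48 ≡ 26; y = λ·(24 - 26) - 24 ≡ 36. → (26, 36)
double: tangent at (26, 36): λ = (3·26² + 18)/(2·36) ≡ 40/13. 13⁻¹ ≡ 50 (mod 59), so λ ≡ 40·50 ≡ 53.
  x = λ² - 26 - 26 = 2809 - 52 ≡ 43; y = λ·(26 - 43) - 36 ≡ 7. → (43, 7)
add G: (43, 7) + (24, 24). λ = (24 - 7)/(24 - 43) ≡ 17/40 mod 59. 40⁻¹ ≡ 31 (mod 59) since 40·31 = 1240 ≡ 1, so λ ≡ 55.
  x = λ² - 43 - 24 = 3025 - 67 ≡ 8; y = λ·(43 - 8) - 7 ≡ 30. → (8, 30)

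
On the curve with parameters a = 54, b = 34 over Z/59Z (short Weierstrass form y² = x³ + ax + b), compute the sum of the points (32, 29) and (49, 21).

(32, 29) + (49, 21). λ = (21 - 29)/(49 - 32) ≡ 51/17 mod 59. 17⁻¹ ≡ 7 (mod 59), so λ ≡ 3.
  x = λ² - 32 - 49 = 9 - 81 ≡ 46; y = λ·(32 - 46) - 29 ≡ 47. → (46, 47)

(46, 47)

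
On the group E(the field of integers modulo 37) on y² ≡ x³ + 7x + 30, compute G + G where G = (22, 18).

tangent at (22, 18): λ = (3·22² + 7)/(2·18) ≡ 16/36. 36⁻¹ ≡ 36 (mod 37), so λ ≡ 16·36 ≡ 21.
  x = λ² - 22 - 22 = 441 - 44 ≡ 27; y = λ·(22 - 27) - 18 ≡ 25. → (27, 25)

(27, 25)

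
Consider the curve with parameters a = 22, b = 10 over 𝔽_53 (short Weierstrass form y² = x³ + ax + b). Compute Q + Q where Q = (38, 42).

(24, 30)

tangent at (38, 42): λ = (3·38² + 22)/(2·42) ≡ 8/31. 31⁻¹ ≡ 12 (mod 53), so λ ≡ 8·12 ≡ 43.
  x = λ² - 38 - 38 = 1849 - 76 ≡ 24; y = λ·(38 - 24) - 42 ≡ 30. → (24, 30)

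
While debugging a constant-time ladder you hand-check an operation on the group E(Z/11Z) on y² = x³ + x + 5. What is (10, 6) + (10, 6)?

(7, 6)

tangent at (10, 6): λ = (3·10² + 1)/(2·6) ≡ 4/1. 1⁻¹ ≡ 1 (mod 11), so λ ≡ 4·1 ≡ 4.
  x = λ² - 10 - 10 = 16 - 20 ≡ 7; y = λ·(10 - 7) - 6 ≡ 6. → (7, 6)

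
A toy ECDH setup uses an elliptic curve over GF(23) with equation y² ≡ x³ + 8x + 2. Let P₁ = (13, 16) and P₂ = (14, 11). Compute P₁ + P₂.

(21, 1)

(13, 16) + (14, 11). λ = (11 - 16)/(14 - 13) ≡ 18/1 mod 23. 1⁻¹ ≡ 1 (mod 23), so λ ≡ 18.
  x = λ² - 13 - 14 = 324 - 27 ≡ 21; y = λ·(13 - 21) - 16 ≡ 1. → (21, 1)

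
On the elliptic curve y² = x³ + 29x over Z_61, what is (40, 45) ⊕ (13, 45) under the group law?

(8, 16)

(40, 45) + (13, 45). λ = (45 - 45)/(13 - 40) ≡ 0/34 mod 61. 34⁻¹ ≡ 9 (mod 61) since 34·9 = 306 ≡ 1, so λ ≡ 0.
  x = λ² - 40 - 13 = 0 - 53 ≡ 8; y = λ·(40 - 8) - 45 ≡ 16. → (8, 16)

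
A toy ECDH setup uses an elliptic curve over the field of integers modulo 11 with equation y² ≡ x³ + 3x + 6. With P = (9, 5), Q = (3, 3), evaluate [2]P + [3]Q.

First 2P:
Repeated addition: build up to 2P.
2P: tangent at (9, 5): λ = (3·9² + 3)/(2·5) ≡ 4/10. 10⁻¹ ≡ 10 (mod 11), so λ ≡ 4·10 ≡ 7.
  x = λ² - 9 - 9 = 49 - 18 ≡ 9; y = λ·(9 - 9) - 5 ≡ 6. → (9, 6)
2P = (9, 6).
Next 3Q:
Repeated addition: build up to 3Q.
2Q: tangent at (3, 3): λ = (3·3² + 3)/(2·3) ≡ 8/6. 6⁻¹ ≡ 2 (mod 11), so λ ≡ 8·2 ≡ 5.
  x = λ² - 3 - 3 = 25 - 6 ≡ 8; y = λ·(3 - 8) - 3 ≡ 5. → (8, 5)
3Q: (8, 5) + (3, 3). λ = (3 - 5)/(3 - 8) ≡ 9/6 mod 11. 6⁻¹ ≡ 2 (mod 11), so λ ≡ 7.
  x = λ² - 8 - 3 = 49 - 11 ≡ 5; y = λ·(8 - 5) - 5 ≡ 5. → (5, 5)
3Q = (5, 5).
Finally 2P + 3Q:
(9, 6) + (5, 5). λ = (5 - 6)/(5 - 9) ≡ 10/7 mod 11. 7⁻¹ ≡ 8 (mod 11) since 7·8 = 56 ≡ 1, so λ ≡ 3.
  x = λ² - 9 - 5 = 9 - 14 ≡ 6; y = λ·(9 - 6) - 6 ≡ 3. → (6, 3)

(6, 3)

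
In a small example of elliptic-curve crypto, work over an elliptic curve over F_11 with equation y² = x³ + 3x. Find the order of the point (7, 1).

12

2P: tangent at (7, 1): λ = (3·7² + 3)/(2·1) ≡ 7/2. 2⁻¹ ≡ 6 (mod 11) since 2·6 = 12 ≡ 1, so λ ≡ 7·6 ≡ 9.
  x = λ² - 7 - 7 = 81 - 14 ≡ 1; y = λ·(7 - 1) - 1 ≡ 9. → (1, 9)
3P: (1, 9) + (7, 1). λ = (1 - 9)/(7 - 1) ≡ 3/6 mod 11. 6⁻¹ ≡ 2 (mod 11), so λ ≡ 6.
  x = λ² - 1 - 7 = 36 - 8 ≡ 6; y = λ·(1 - 6) - 9 ≡ 5. → (6, 5)
4P: (6, 5) + (7, 1). λ = (1 - 5)/(7 - 6) ≡ 7/1 mod 11. 1⁻¹ ≡ 1 (mod 11) since 1·1 = 1 ≡ 1, so λ ≡ 7.
  x = λ² - 6 - 7 = 49 - 13 ≡ 3; y = λ·(6 - 3) - 5 ≡ 5. → (3, 5)
5P: (3, 5) + (7, 1). λ = (1 - 5)/(7 - 3) ≡ 7/4 mod 11. 4⁻¹ ≡ 3 (mod 11), so λ ≡ 10.
  x = λ² - 3 - 7 = 100 - 10 ≡ 2; y = λ·(3 - 2) - 5 ≡ 5. → (2, 5)
6P: (2, 5) + (7, 1). λ = (1 - 5)/(7 - 2) ≡ 7/5 mod 11. 5⁻¹ ≡ 9 (mod 11), so λ ≡ 8.
  x = λ² - 2 - 7 = 64 - 9 ≡ 0; y = λ·(2 - 0) - 5 ≡ 0. → (0, 0)
7P: (0, 0) + (7, 1). λ = (1 - 0)/(7 - 0) ≡ 1/7 mod 11. 7⁻¹ ≡ 8 (mod 11), so λ ≡ 8.
  x = λ² - 0 - 7 = 64 - 7 ≡ 2; y = λ·(0 - 2) - 0 ≡ 6. → (2, 6)
8P: (2, 6) + (7, 1). λ = (1 - 6)/(7 - 2) ≡ 6/5 mod 11. 5⁻¹ ≡ 9 (mod 11) since 5·9 = 45 ≡ 1, so λ ≡ 10.
  x = λ² - 2 - 7 = 100 - 9 ≡ 3; y = λ·(2 - 3) - 6 ≡ 6. → (3, 6)
9P: (3, 6) + (7, 1). λ = (1 - 6)/(7 - 3) ≡ 6/4 mod 11. 4⁻¹ ≡ 3 (mod 11) since 4·3 = 12 ≡ 1, so λ ≡ 7.
  x = λ² - 3 - 7 = 49 - 10 ≡ 6; y = λ·(3 - 6) - 6 ≡ 6. → (6, 6)
10P: (6, 6) + (7, 1). λ = (1 - 6)/(7 - 6) ≡ 6/1 mod 11. 1⁻¹ ≡ 1 (mod 11), so λ ≡ 6.
  x = λ² - 6 - 7 = 36 - 13 ≡ 1; y = λ·(6 - 1) - 6 ≡ 2. → (1, 2)
11P: (1, 2) + (7, 1). λ = (1 - 2)/(7 - 1) ≡ 10/6 mod 11. 6⁻¹ ≡ 2 (mod 11), so λ ≡ 9.
  x = λ² - 1 - 7 = 81 - 8 ≡ 7; y = λ·(1 - 7) - 2 ≡ 10. → (7, 10)
12P: (7, 10) + (7, 1): same x and y₁ ≡ -y₂, so the sum is O.
12P = O, so the order is 12.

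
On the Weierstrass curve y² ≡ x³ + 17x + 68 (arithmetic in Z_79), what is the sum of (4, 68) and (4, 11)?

The two points share x = 4 and their y-coordinates satisfy 68 + 11 ≡ 0 (mod 79), so they are inverses. Their sum is the point at infinity.

O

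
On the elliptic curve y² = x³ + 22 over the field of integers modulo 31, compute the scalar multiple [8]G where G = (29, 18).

Double-and-add on 8 = (1000)₂. Start with G = (29, 18) for the leading 1-bit.
double: tangent at (29, 18): λ = (3·29² + 0)/(2·18) ≡ 12/5. 5⁻¹ ≡ 25 (mod 31), so λ ≡ 12·25 ≡ 21.
  x = λ² - 29 - 29 = 441 - 58 ≡ 11; y = λ·(29 - 11) - 18 ≡ 19. → (11, 19)
double: tangent at (11, 19): λ = (3·11² + 0)/(2·19) ≡ 22/7. 7⁻¹ ≡ 9 (mod 31) since 7·9 = 63 ≡ 1, so λ ≡ 22·9 ≡ 12.
  x = λ² - 11 - 11 = 144 - 22 ≡ 29; y = λ·(11 - 29) - 19 ≡ 13. → (29, 13)
double: tangent at (29, 13): λ = (3·29² + 0)/(2·13) ≡ 12/26. 26⁻¹ ≡ 6 (mod 31) since 26·6 = 156 ≡ 1, so λ ≡ 12·6 ≡ 10.
  x = λ² - 29 - 29 = 100 - 58 ≡ 11; y = λ·(29 - 11) - 13 ≡ 12. → (11, 12)

(11, 12)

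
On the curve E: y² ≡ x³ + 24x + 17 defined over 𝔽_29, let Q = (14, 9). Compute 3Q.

Repeated addition: build up to 3Q.
2Q: tangent at (14, 9): λ = (3·14² + 24)/(2·9) ≡ 3/18. 18⁻¹ ≡ 21 (mod 29), so λ ≡ 3·21 ≡ 5.
  x = λ² - 14 - 14 = 25 - 28 ≡ 26; y = λ·(14 - 26) - 9 ≡ 18. → (26, 18)
3Q: (26, 18) + (14, 9). λ = (9 - 18)/(14 - 26) ≡ 20/17 mod 29. 17⁻¹ ≡ 12 (mod 29), so λ ≡ 8.
  x = λ² - 26 - 14 = 64 - 40 ≡ 24; y = λ·(26 - 24) - 18 ≡ 27. → (24, 27)

(24, 27)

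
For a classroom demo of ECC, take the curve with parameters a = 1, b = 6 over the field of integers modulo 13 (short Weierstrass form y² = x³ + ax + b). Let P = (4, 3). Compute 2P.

(2, 9)

tangent at (4, 3): λ = (3·4² + 1)/(2·3) ≡ 10/6. 6⁻¹ ≡ 11 (mod 13) since 6·11 = 66 ≡ 1, so λ ≡ 10·11 ≡ 6.
  x = λ² - 4 - 4 = 36 - 8 ≡ 2; y = λ·(4 - 2) - 3 ≡ 9. → (2, 9)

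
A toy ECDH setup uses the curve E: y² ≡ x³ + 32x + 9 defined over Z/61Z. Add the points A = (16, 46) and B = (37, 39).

(42, 44)

(16, 46) + (37, 39). λ = (39 - 46)/(37 - 16) ≡ 54/21 mod 61. 21⁻¹ ≡ 32 (mod 61), so λ ≡ 20.
  x = λ² - 16 - 37 = 400 - 53 ≡ 42; y = λ·(16 - 42) - 46 ≡ 44. → (42, 44)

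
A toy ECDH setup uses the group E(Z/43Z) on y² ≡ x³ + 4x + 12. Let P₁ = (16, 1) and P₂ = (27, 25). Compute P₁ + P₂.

(14, 19)

(16, 1) + (27, 25). λ = (25 - 1)/(27 - 16) ≡ 24/11 mod 43. 11⁻¹ ≡ 4 (mod 43) since 11·4 = 44 ≡ 1, so λ ≡ 10.
  x = λ² - 16 - 27 = 100 - 43 ≡ 14; y = λ·(16 - 14) - 1 ≡ 19. → (14, 19)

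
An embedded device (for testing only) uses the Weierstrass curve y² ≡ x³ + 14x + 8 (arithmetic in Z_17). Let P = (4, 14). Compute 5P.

(3, 14)

Double-and-add on 5 = (101)₂. Start with P = (4, 14) for the leading 1-bit.
double: tangent at (4, 14): λ = (3·4² + 14)/(2·14) ≡ 11/11. 11⁻¹ ≡ 14 (mod 17), so λ ≡ 11·14 ≡ 1.
  x = λ² - 4 - 4 = 1 - 8 ≡ 10; y = λ·(4 - 10) - 14 ≡ 14. → (10, 14)
double: tangent at (10, 14): λ = (3·10² + 14)/(2·14) ≡ 8/11. 11⁻¹ ≡ 14 (mod 17) since 11·14 = 154 ≡ 1, so λ ≡ 8·14 ≡ 10.
  x = λ² - 10 - 10 = 100 - 20 ≡ 12; y = λ·(10 - 12) - 14 ≡ 0. → (12, 0)
add P: (12, 0) + (4, 14). λ = (14 - 0)/(4 - 12) ≡ 14/9 mod 17. 9⁻¹ ≡ 2 (mod 17) since 9·2 = 18 ≡ 1, so λ ≡ 11.
  x = λ² - 12 - 4 = 121 - 16 ≡ 3; y = λ·(12 - 3) - 0 ≡ 14. → (3, 14)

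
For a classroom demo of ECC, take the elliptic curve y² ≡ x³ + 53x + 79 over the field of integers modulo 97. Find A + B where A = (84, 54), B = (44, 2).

(84, 54) + (44, 2). λ = (2 - 54)/(44 - 84) ≡ 45/57 mod 97. 57⁻¹ ≡ 80 (mod 97), so λ ≡ 11.
  x = λ² - 84 - 44 = 121 - 128 ≡ 90; y = λ·(84 - 90) - 54 ≡ 74. → (90, 74)

(90, 74)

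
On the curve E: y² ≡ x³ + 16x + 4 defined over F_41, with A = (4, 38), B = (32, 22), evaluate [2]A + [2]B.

(36, 2)

First 2A:
Repeated addition: build up to 2A.
2A: tangent at (4, 38): λ = (3·4² + 16)/(2·38) ≡ 23/35. 35⁻¹ ≡ 34 (mod 41), so λ ≡ 23·34 ≡ 3.
  x = λ² - 4 - 4 = 9 - 8 ≡ 1; y = λ·(4 - 1) - 38 ≡ 12. → (1, 12)
2A = (1, 12).
Next 2B:
Repeated addition: build up to 2B.
2B: tangent at (32, 22): λ = (3·32² + 16)/(2·22) ≡ 13/3. 3⁻¹ ≡ 14 (mod 41), so λ ≡ 13·14 ≡ 18.
  x = λ² - 32 - 32 = 324 - 64 ≡ 14; y = λ·(32 - 14) - 22 ≡ 15. → (14, 15)
2B = (14, 15).
Finally 2A + 2B:
(1, 12) + (14, 15). λ = (15 - 12)/(14 - 1) ≡ 3/13 mod 41. 13⁻¹ ≡ 19 (mod 41) since 13·19 = 247 ≡ 1, so λ ≡ 16.
  x = λ² - 1 - 14 = 256 - 15 ≡ 36; y = λ·(1 - 36) - 12 ≡ 2. → (36, 2)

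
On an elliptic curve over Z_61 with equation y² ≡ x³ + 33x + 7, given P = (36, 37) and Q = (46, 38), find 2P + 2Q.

(46, 23)

First 2P:
Repeated addition: build up to 2P.
2P: tangent at (36, 37): λ = (3·36² + 33)/(2·37) ≡ 17/13. 13⁻¹ ≡ 47 (mod 61) since 13·47 = 611 ≡ 1, so λ ≡ 17·47 ≡ 6.
  x = λ² - 36 - 36 = 36 - 72 ≡ 25; y = λ·(36 - 25) - 37 ≡ 29. → (25, 29)
2P = (25, 29).
Next 2Q:
Repeated addition: build up to 2Q.
2Q: tangent at (46, 38): λ = (3·46² + 33)/(2·38) ≡ 37/15. 15⁻¹ ≡ 57 (mod 61), so λ ≡ 37·57 ≡ 35.
  x = λ² - 46 - 46 = 1225 - 92 ≡ 35; y = λ·(46 - 35) - 38 ≡ 42. → (35, 42)
2Q = (35, 42).
Finally 2P + 2Q:
(25, 29) + (35, 42). λ = (42 - 29)/(35 - 25) ≡ 13/10 mod 61. 10⁻¹ ≡ 55 (mod 61), so λ ≡ 44.
  x = λ² - 25 - 35 = 1936 - 60 ≡ 46; y = λ·(25 - 46) - 29 ≡ 23. → (46, 23)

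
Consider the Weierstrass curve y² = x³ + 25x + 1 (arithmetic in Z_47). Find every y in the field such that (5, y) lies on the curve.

4, 43

x³ + 25x + 1 = 251 ≡ 16 (mod 47).
Square roots of 16 mod 47: 4 and 43 (since 4² = 16 ≡ 16).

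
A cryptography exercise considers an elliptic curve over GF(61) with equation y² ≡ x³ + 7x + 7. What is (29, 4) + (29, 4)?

tangent at (29, 4): λ = (3·29² + 7)/(2·4) ≡ 29/8. 8⁻¹ ≡ 23 (mod 61), so λ ≡ 29·23 ≡ 57.
  x = λ² - 29 - 29 = 3249 - 58 ≡ 19; y = λ·(29 - 19) - 4 ≡ 17. → (19, 17)

(19, 17)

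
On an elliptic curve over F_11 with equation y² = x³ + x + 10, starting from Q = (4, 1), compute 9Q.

Repeated addition: build up to 9Q.
2Q: tangent at (4, 1): λ = (3·4² + 1)/(2·1) ≡ 5/2. 2⁻¹ ≡ 6 (mod 11), so λ ≡ 5·6 ≡ 8.
  x = λ² - 4 - 4 = 64 - 8 ≡ 1; y = λ·(4 - 1) - 1 ≡ 1. → (1, 1)
3Q: (1, 1) + (4, 1). λ = (1 - 1)/(4 - 1) ≡ 0/3 mod 11. 3⁻¹ ≡ 4 (mod 11), so λ ≡ 0.
  x = λ² - 1 - 4 = 0 - 5 ≡ 6; y = λ·(1 - 6) - 1 ≡ 10. → (6, 10)
4Q: (6, 10) + (4, 1). λ = (1 - 10)/(4 - 6) ≡ 2/9 mod 11. 9⁻¹ ≡ 5 (mod 11), so λ ≡ 10.
  x = λ² - 6 - 4 = 100 - 10 ≡ 2; y = λ·(6 - 2) - 10 ≡ 8. → (2, 8)
5Q: (2, 8) + (4, 1). λ = (1 - 8)/(4 - 2) ≡ 4/2 mod 11. 2⁻¹ ≡ 6 (mod 11), so λ ≡ 2.
  x = λ² - 2 - 4 = 4 - 6 ≡ 9; y = λ·(2 - 9) - 8 ≡ 0. → (9, 0)
6Q: (9, 0) + (4, 1). λ = (1 - 0)/(4 - 9) ≡ 1/6 mod 11. 6⁻¹ ≡ 2 (mod 11) since 6·2 = 12 ≡ 1, so λ ≡ 2.
  x = λ² - 9 - 4 = 4 - 13 ≡ 2; y = λ·(9 - 2) - 0 ≡ 3. → (2, 3)
7Q: (2, 3) + (4, 1). λ = (1 - 3)/(4 - 2) ≡ 9/2 mod 11. 2⁻¹ ≡ 6 (mod 11), so λ ≡ 10.
  x = λ² - 2 - 4 = 100 - 6 ≡ 6; y = λ·(2 - 6) - 3 ≡ 1. → (6, 1)
8Q: (6, 1) + (4, 1). λ = (1 - 1)/(4 - 6) ≡ 0/9 mod 11. 9⁻¹ ≡ 5 (mod 11) since 9·5 = 45 ≡ 1, so λ ≡ 0.
  x = λ² - 6 - 4 = 0 - 10 ≡ 1; y = λ·(6 - 1) - 1 ≡ 10. → (1, 10)
9Q: (1, 10) + (4, 1). λ = (1 - 10)/(4 - 1) ≡ 2/3 mod 11. 3⁻¹ ≡ 4 (mod 11) since 3·4 = 12 ≡ 1, so λ ≡ 8.
  x = λ² - 1 - 4 = 64 - 5 ≡ 4; y = λ·(1 - 4) - 10 ≡ 10. → (4, 10)

(4, 10)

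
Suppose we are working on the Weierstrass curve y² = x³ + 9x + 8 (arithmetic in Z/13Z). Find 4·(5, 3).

(9, 5)

Write G = (5, 3).
Double-and-add on 4 = (100)₂. Start with G = (5, 3) for the leading 1-bit.
double: tangent at (5, 3): λ = (3·5² + 9)/(2·3) ≡ 6/6. 6⁻¹ ≡ 11 (mod 13) since 6·11 = 66 ≡ 1, so λ ≡ 6·11 ≡ 1.
  x = λ² - 5 - 5 = 1 - 10 ≡ 4; y = λ·(5 - 4) - 3 ≡ 11. → (4, 11)
double: tangent at (4, 11): λ = (3·4² + 9)/(2·11) ≡ 5/9. 9⁻¹ ≡ 3 (mod 13) since 9·3 = 27 ≡ 1, so λ ≡ 5·3 ≡ 2.
  x = λ² - 4 - 4 = 4 - 8 ≡ 9; y = λ·(4 - 9) - 11 ≡ 5. → (9, 5)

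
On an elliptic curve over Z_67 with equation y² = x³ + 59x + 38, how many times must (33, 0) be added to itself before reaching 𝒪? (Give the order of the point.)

2P: (33, 0) + (33, 0): same x and y₁ ≡ -y₂, so the sum is 𝒪.
2P = 𝒪, so the order is 2.

2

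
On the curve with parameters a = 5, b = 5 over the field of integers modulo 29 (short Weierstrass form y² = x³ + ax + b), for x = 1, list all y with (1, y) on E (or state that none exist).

x³ + 5x + 5 = 11 ≡ 11 (mod 29).
11 is a non-residue mod 29; no y exists.

none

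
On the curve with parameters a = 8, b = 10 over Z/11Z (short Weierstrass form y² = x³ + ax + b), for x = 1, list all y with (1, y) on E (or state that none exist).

none

x³ + 8x + 10 = 19 ≡ 8 (mod 11).
8 is a non-residue mod 11; no y exists.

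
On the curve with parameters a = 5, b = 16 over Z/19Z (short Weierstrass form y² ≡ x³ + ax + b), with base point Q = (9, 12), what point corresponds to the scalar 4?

(13, 13)

Repeated addition: build up to 4Q.
2Q: tangent at (9, 12): λ = (3·9² + 5)/(2·12) ≡ 1/5. 5⁻¹ ≡ 4 (mod 19), so λ ≡ 1·4 ≡ 4.
  x = λ² - 9 - 9 = 16 - 18 ≡ 17; y = λ·(9 - 17) - 12 ≡ 13. → (17, 13)
3Q: (17, 13) + (9, 12). λ = (12 - 13)/(9 - 17) ≡ 18/11 mod 19. 11⁻¹ ≡ 7 (mod 19), so λ ≡ 12.
  x = λ² - 17 - 9 = 144 - 26 ≡ 4; y = λ·(17 - 4) - 13 ≡ 10. → (4, 10)
4Q: (4, 10) + (9, 12). λ = (12 - 10)/(9 - 4) ≡ 2/5 mod 19. 5⁻¹ ≡ 4 (mod 19) since 5·4 = 20 ≡ 1, so λ ≡ 8.
  x = λ² - 4 - 9 = 64 - 13 ≡ 13; y = λ·(4 - 13) - 10 ≡ 13. → (13, 13)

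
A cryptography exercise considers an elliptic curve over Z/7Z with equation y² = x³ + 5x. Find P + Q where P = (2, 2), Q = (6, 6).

(0, 0)

(2, 2) + (6, 6). λ = (6 - 2)/(6 - 2) ≡ 4/4 mod 7. 4⁻¹ ≡ 2 (mod 7), so λ ≡ 1.
  x = λ² - 2 - 6 = 1 - 8 ≡ 0; y = λ·(2 - 0) - 2 ≡ 0. → (0, 0)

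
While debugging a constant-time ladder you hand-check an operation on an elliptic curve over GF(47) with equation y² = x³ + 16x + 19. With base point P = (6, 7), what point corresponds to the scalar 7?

(28, 0)

Repeated addition: build up to 7P.
2P: tangent at (6, 7): λ = (3·6² + 16)/(2·7) ≡ 30/14. 14⁻¹ ≡ 37 (mod 47) since 14·37 = 518 ≡ 1, so λ ≡ 30·37 ≡ 29.
  x = λ² - 6 - 6 = 841 - 12 ≡ 30; y = λ·(6 - 30) - 7 ≡ 2. → (30, 2)
3P: (30, 2) + (6, 7). λ = (7 - 2)/(6 - 30) ≡ 5/23 mod 47. 23⁻¹ ≡ 45 (mod 47), so λ ≡ 37.
  x = λ² - 30 - 6 = 1369 - 36 ≡ 17; y = λ·(30 - 17) - 2 ≡ 9. → (17, 9)
4P: (17, 9) + (6, 7). λ = (7 - 9)/(6 - 17) ≡ 45/36 mod 47. 36⁻¹ ≡ 17 (mod 47), so λ ≡ 13.
  x = λ² - 17 - 6 = 169 - 23 ≡ 5; y = λ·(17 - 5) - 9 ≡ 6. → (5, 6)
5P: (5, 6) + (6, 7). λ = (7 - 6)/(6 - 5) ≡ 1/1 mod 47. 1⁻¹ ≡ 1 (mod 47), so λ ≡ 1.
  x = λ² - 5 - 6 = 1 - 11 ≡ 37; y = λ·(5 - 37) - 6 ≡ 9. → (37, 9)
6P: (37, 9) + (6, 7). λ = (7 - 9)/(6 - 37) ≡ 45/16 mod 47. 16⁻¹ ≡ 3 (mod 47), so λ ≡ 41.
  x = λ² - 37 - 6 = 1681 - 43 ≡ 40; y = λ·(37 - 40) - 9 ≡ 9. → (40, 9)
7P: (40, 9) + (6, 7). λ = (7 - 9)/(6 - 40) ≡ 45/13 mod 47. 13⁻¹ ≡ 29 (mod 47) since 13·29 = 377 ≡ 1, so λ ≡ 36.
  x = λ² - 40 - 6 = 1296 - 46 ≡ 28; y = λ·(40 - 28) - 9 ≡ 0. → (28, 0)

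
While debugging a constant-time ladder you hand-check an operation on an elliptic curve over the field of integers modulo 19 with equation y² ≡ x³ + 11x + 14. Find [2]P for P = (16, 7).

(6, 12)

tangent at (16, 7): λ = (3·16² + 11)/(2·7) ≡ 0/14. 14⁻¹ ≡ 15 (mod 19), so λ ≡ 0·15 ≡ 0.
  x = λ² - 16 - 16 = 0 - 32 ≡ 6; y = λ·(16 - 6) - 7 ≡ 12. → (6, 12)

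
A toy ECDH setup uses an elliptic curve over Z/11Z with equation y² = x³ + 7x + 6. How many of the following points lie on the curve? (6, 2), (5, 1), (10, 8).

(6, 2): 2² ≡ 4, rhs ≡ 0 → off.
(5, 1): 1² ≡ 1, rhs ≡ 1 → on.
(10, 8): 8² ≡ 9, rhs ≡ 9 → on.

2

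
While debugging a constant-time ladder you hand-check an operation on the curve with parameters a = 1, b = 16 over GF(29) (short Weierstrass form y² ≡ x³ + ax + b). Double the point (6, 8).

(13, 15)

tangent at (6, 8): λ = (3·6² + 1)/(2·8) ≡ 22/16. 16⁻¹ ≡ 20 (mod 29) since 16·20 = 320 ≡ 1, so λ ≡ 22·20 ≡ 5.
  x = λ² - 6 - 6 = 25 - 12 ≡ 13; y = λ·(6 - 13) - 8 ≡ 15. → (13, 15)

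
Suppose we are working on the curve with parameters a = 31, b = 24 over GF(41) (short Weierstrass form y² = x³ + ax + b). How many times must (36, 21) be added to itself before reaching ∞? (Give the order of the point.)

2P: tangent at (36, 21): λ = (3·36² + 31)/(2·21) ≡ 24/1. 1⁻¹ ≡ 1 (mod 41) since 1·1 = 1 ≡ 1, so λ ≡ 24·1 ≡ 24.
  x = λ² - 36 - 36 = 576 - 72 ≡ 12; y = λ·(36 - 12) - 21 ≡ 22. → (12, 22)
3P: (12, 22) + (36, 21). λ = (21 - 22)/(36 - 12) ≡ 40/24 mod 41. 24⁻¹ ≡ 12 (mod 41), so λ ≡ 29.
  x = λ² - 12 - 36 = 841 - 48 ≡ 14; y = λ·(12 - 14) - 22 ≡ 2. → (14, 2)
4P: (14, 2) + (36, 21). λ = (21 - 2)/(36 - 14) ≡ 19/22 mod 41. 22⁻¹ ≡ 28 (mod 41), so λ ≡ 40.
  x = λ² - 14 - 36 = 1600 - 50 ≡ 33; y = λ·(14 - 33) - 2 ≡ 17. → (33, 17)
5P: (33, 17) + (36, 21). λ = (21 - 17)/(36 - 33) ≡ 4/3 mod 41. 3⁻¹ ≡ 14 (mod 41) since 3·14 = 42 ≡ 1, so λ ≡ 15.
  x = λ² - 33 - 36 = 225 - 69 ≡ 33; y = λ·(33 - 33) - 17 ≡ 24. → (33, 24)
6P: (33, 24) + (36, 21). λ = (21 - 24)/(36 - 33) ≡ 38/3 mod 41. 3⁻¹ ≡ 14 (mod 41), so λ ≡ 40.
  x = λ² - 33 - 36 = 1600 - 69 ≡ 14; y = λ·(33 - 14) - 24 ≡ 39. → (14, 39)
7P: (14, 39) + (36, 21). λ = (21 - 39)/(36 - 14) ≡ 23/22 mod 41. 22⁻¹ ≡ 28 (mod 41), so λ ≡ 29.
  x = λ² - 14 - 36 = 841 - 50 ≡ 12; y = λ·(14 - 12) - 39 ≡ 19. → (12, 19)
8P: (12, 19) + (36, 21). λ = (21 - 19)/(36 - 12) ≡ 2/24 mod 41. 24⁻¹ ≡ 12 (mod 41) since 24·12 = 288 ≡ 1, so λ ≡ 24.
  x = λ² - 12 - 36 = 576 - 48 ≡ 36; y = λ·(12 - 36) - 19 ≡ 20. → (36, 20)
9P: (36, 20) + (36, 21): same x and y₁ ≡ -y₂, so the sum is ∞.
9P = ∞, so the order is 9.

9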